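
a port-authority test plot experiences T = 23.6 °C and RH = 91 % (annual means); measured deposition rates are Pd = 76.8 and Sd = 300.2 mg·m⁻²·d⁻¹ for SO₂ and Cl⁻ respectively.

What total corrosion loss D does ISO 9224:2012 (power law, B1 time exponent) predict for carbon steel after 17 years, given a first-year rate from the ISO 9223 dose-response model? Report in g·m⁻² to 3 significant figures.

D(17) = 8.00e+03 g·m⁻²

carbon steel: T>10 °C ⇒ hinge -0.054·(23.6−10) = -0.7344
  Pd branch = 1.77·Pd^0.52·e^(0.02·RH+f) = 50.1 μm/a
  Cl⁻ term: 0.102·300.2^0.62·exp(0.033·91+0.04·23.6) = 181.4
  r_corr = 50.1 + 181.4 = 231.5 μm/a
Long-term exponent b (ISO 9224 Table 2, B1) = 0.523
  D(17) = 231.5 × 17^0.523 = 231.5 × 4.401 = 1019 μm
  Mass loss = 1019 μm × 7.85 g/cm³ = 7999 g·m⁻²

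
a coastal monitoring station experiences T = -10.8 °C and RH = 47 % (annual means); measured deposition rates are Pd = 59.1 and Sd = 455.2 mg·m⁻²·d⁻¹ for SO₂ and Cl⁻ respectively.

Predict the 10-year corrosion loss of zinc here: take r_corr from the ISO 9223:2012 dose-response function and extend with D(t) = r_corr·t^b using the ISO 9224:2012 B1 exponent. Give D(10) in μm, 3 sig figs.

zinc: T≤10 °C ⇒ hinge +0.038·(-10.8−10) = -0.7904
  sulphur-dioxide contribution → 0.306 μm/a
  chloride contribution → 0.3333 μm/a
  total first-year rate 0.6393 μm/a
Long-term exponent b (ISO 9224 Table 2, B1) = 0.813
  D(10) = 0.6393 × 10^0.813 = 0.6393 × 6.501 = 4.156 μm

D(10) = 4.16 μm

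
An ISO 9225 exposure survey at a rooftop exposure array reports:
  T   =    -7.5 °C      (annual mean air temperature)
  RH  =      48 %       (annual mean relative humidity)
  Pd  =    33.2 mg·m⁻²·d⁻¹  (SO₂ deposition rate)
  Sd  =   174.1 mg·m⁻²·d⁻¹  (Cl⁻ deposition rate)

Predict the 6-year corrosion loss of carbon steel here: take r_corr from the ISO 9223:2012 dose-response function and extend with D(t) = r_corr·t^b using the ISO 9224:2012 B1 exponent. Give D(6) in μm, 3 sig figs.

D(6) = 28.3 μm

carbon steel: temperature factor f = +0.150·(-17.5) = -2.6250
  Pd branch = 1.77·Pd^0.52·e^(0.02·RH+f) = 2.069 μm/a
  Cl⁻ term: 0.102·174.1^0.62·exp(0.033·48+0.04·-7.5) = 9.027
  r_corr = 2.069 + 9.027 = 11.1 μm/a
Long-term exponent b (ISO 9224 Table 2, B1) = 0.523
  D(6) = 11.1 × 6^0.523 = 11.1 × 2.553 = 28.32 μm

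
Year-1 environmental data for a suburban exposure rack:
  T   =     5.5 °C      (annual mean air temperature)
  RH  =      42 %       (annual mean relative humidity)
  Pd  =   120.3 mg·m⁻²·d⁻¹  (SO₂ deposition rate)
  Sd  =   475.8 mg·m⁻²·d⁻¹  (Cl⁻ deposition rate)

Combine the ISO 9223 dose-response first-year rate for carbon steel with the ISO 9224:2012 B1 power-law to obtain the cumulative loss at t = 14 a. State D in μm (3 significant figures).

D(14) = 193 μm

carbon steel: T≤10 °C ⇒ hinge +0.150·(5.5−10) = -0.6750
  SO₂ term: 1.77·120.3^0.52·exp(0.02·42-0.6750) = 25.2
  Sd branch = 0.102·Sd^0.62·e^(0.033·RH+0.04·T) = 23.23 μm/a
  r_corr = 25.2 + 23.23 = 48.43 μm/a
Power-law: D(14) = r_corr · 14^0.523
  D(14) = 48.43 × 14^0.523 = 48.43 × 3.976 = 192.5 μm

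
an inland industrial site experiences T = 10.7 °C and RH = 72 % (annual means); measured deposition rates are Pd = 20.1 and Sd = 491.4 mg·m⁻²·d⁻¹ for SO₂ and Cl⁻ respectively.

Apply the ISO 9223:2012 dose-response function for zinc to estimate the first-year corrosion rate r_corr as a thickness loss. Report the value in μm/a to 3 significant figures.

r_corr = 3.91 μm/a

zinc: T>10 °C ⇒ hinge -0.071·(10.7−10) = -0.0497
  SO₂ term: 0.0129·20.1^0.44·exp(0.046·72-0.0497) = 1.261
  Sd branch = 0.0175·Sd^0.57·e^(0.008·RH+0.085·T) = 2.644 μm/a
  r_corr = 1.261 + 2.644 = 3.905 μm/a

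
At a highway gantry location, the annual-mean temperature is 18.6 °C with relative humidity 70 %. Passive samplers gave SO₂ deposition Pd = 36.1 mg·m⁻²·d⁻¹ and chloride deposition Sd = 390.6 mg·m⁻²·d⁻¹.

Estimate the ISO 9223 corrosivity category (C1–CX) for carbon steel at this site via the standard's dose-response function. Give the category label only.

C5

carbon steel: T>10 °C ⇒ hinge -0.054·(18.6−10) = -0.4644
  SO₂ term: 1.77·36.1^0.52·exp(0.02·70-0.4644) = 29.12
  Cl⁻ term: 0.102·390.6^0.62·exp(0.033·70+0.04·18.6) = 87.46
  r_corr = 29.12 + 87.46 = 116.6 μm/a
117 μm/a falls in (80, 200] for carbon steel → category C5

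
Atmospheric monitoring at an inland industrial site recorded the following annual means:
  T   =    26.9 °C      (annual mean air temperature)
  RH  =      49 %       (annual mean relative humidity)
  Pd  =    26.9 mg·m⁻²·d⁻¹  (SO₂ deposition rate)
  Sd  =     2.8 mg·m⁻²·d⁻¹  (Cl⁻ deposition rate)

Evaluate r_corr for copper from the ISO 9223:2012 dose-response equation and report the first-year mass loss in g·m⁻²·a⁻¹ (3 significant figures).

copper: T>10 °C ⇒ hinge -0.080·(26.9−10) = -1.3520
  sulphur-dioxide contribution → 0.05813 μm/a
  chloride contribution → 0.2951 μm/a
  total first-year rate 0.3532 μm/a
Convert to mass loss: 0.3532 μm/a × 8.96 g/cm³ = 3.165 g·m⁻²·a⁻¹

r_corr = 3.17 g·m⁻²·a⁻¹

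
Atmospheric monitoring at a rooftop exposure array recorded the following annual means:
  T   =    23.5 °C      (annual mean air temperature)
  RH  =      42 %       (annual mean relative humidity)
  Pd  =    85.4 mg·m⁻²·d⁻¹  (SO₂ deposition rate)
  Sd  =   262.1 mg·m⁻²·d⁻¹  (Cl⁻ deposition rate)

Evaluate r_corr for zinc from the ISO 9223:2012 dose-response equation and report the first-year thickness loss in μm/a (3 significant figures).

r_corr = 4.56 μm/a

zinc: T>10 °C ⇒ hinge -0.071·(23.5−10) = -0.9585
  SO₂ term: 0.0129·85.4^0.44·exp(0.046·42-0.9585) = 0.2417
  Cl⁻ term: 0.0175·262.1^0.57·exp(0.008·42+0.085·23.5) = 4.315
  r_corr = 0.2417 + 4.315 = 4.557 μm/a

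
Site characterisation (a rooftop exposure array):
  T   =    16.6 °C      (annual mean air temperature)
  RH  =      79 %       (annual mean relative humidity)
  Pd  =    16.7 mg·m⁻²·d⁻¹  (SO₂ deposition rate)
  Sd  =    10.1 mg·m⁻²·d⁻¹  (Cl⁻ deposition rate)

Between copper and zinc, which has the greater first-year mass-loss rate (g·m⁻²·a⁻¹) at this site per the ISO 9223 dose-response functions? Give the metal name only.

copper: T>10 °C ⇒ hinge -0.080·(16.6−10) = -0.5280
  Pd branch = 0.0053·Pd^0.26·e^(0.059·RH+f) = 0.6873 μm/a
  Cl⁻ term: 0.01025·10.1^0.27·exp(0.036·79+0.049·16.6) = 0.7418
  sum: 0.6873 + 0.7418 → r_corr = 1.429 μm/a
  mass loss = 1.429 μm/a × 8.96 g/cm³ = 12.8 g·m⁻²·a⁻¹
zinc: temperature factor f = -0.071·(6.6) = -0.4686
  Pd branch = 0.0129·Pd^0.44·e^(0.046·RH+f) = 1.055 μm/a
  Sd branch = 0.0175·Sd^0.57·e^(0.008·RH+0.085·T) = 0.5044 μm/a
  sum: 1.055 + 0.5044 → r_corr = 1.56 μm/a
  mass loss = 1.56 μm/a × 7.14 g/cm³ = 11.13 g·m⁻²·a⁻¹
Ordering by g·m⁻²·a⁻¹: copper (12.8) > zinc (11.1)

copper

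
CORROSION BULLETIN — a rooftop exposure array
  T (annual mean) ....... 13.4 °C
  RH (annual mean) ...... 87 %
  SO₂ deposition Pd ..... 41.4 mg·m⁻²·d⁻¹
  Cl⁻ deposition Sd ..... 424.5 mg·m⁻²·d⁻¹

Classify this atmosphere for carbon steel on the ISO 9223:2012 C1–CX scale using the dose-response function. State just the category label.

C5

carbon steel: f(T) = -0.054·(T−10) [T>10 °C] = -0.1836
  SO₂ term: 1.77·41.4^0.52·exp(0.02·87-0.1836) = 58.18
  Cl⁻ term: 0.102·424.5^0.62·exp(0.033·87+0.04·13.4) = 131.1
  sum: 58.18 + 131.1 → r_corr = 189.3 μm/a
Category bounds: 80…200 μm/a bracket r_corr ⇒ C5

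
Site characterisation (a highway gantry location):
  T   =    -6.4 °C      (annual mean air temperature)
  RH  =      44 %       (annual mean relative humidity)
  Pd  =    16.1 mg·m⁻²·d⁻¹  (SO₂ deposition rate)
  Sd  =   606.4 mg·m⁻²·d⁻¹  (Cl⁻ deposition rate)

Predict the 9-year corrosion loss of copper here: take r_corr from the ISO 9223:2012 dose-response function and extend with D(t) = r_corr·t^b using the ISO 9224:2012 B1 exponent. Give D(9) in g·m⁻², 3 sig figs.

D(9) = 8.71 g·m⁻²

copper: temperature factor f = +0.126·(-16.4) = -2.0664
  Pd branch = 0.0053·Pd^0.26·e^(0.059·RH+f) = 0.01854 μm/a
  Cl⁻ term: 0.01025·606.4^0.27·exp(0.036·44+0.049·-6.4) = 0.206
  sum: 0.01854 + 0.206 → r_corr = 0.2245 μm/a
Long-term exponent b (ISO 9224 Table 2, B1) = 0.667
  D(9) = 0.2245 × 9^0.667 = 0.2245 × 4.33 = 0.9721 μm
  Mass loss = 0.9721 μm × 8.96 g/cm³ = 8.71 g·m⁻²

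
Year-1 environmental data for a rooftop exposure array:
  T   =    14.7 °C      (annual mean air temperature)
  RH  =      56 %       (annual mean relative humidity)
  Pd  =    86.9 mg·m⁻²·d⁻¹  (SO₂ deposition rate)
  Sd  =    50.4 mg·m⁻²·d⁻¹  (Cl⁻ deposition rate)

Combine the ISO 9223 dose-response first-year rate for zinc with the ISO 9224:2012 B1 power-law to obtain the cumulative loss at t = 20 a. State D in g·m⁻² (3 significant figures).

D(20) = 143 g·m⁻²

zinc: f(T) = -0.071·(T−10) [T>10 °C] = -0.3337
  sulphur-dioxide contribution → 0.8661 μm/a
  chloride contribution → 0.8926 μm/a
  total first-year rate 1.759 μm/a
Long-term exponent b (ISO 9224 Table 2, B1) = 0.813
  D(20) = 1.759 × 20^0.813 = 1.759 × 11.42 = 20.09 μm
  Mass loss = 20.09 μm × 7.14 g/cm³ = 143.4 g·m⁻²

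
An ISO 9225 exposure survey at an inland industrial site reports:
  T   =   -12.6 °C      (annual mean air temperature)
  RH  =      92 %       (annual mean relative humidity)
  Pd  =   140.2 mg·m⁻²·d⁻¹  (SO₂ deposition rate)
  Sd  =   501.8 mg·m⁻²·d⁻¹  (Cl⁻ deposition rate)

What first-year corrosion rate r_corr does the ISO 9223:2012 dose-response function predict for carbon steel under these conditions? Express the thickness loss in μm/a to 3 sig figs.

r_corr = 65.5 μm/a

carbon steel: temperature factor f = +0.150·(-22.6) = -3.3900
  SO₂ term: 1.77·140.2^0.52·exp(0.02·92-3.3900) = 4.911
  Sd branch = 0.102·Sd^0.62·e^(0.033·RH+0.04·T) = 60.61 μm/a
  r_corr = 4.911 + 60.61 = 65.52 μm/a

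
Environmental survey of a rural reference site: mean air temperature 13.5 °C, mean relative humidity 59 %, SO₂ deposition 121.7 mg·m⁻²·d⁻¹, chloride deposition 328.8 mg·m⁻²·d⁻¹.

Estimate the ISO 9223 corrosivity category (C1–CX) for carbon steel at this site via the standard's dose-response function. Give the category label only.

carbon steel: f(T) = -0.054·(T−10) [T>10 °C] = -0.1890
  sulphur-dioxide contribution → 57.9 μm/a
  chloride contribution → 44.58 μm/a
  ⇒ r_corr(carbon steel) = 102.5 μm/a
102 μm/a falls in (80, 200] for carbon steel → category C5

C5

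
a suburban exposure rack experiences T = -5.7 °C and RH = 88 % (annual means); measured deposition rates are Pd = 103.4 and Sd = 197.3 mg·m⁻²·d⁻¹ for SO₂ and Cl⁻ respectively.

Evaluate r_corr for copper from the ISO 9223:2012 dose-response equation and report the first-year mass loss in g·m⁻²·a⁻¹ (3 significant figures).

r_corr = 10.8 g·m⁻²·a⁻¹

copper: f(T) = +0.126·(T−10) [T≤10 °C] = -1.9782
  sulphur-dioxide contribution → 0.4403 μm/a
  chloride contribution → 0.7673 μm/a
  total first-year rate 1.208 μm/a
Convert to mass loss: 1.208 μm/a × 8.96 g/cm³ = 10.82 g·m⁻²·a⁻¹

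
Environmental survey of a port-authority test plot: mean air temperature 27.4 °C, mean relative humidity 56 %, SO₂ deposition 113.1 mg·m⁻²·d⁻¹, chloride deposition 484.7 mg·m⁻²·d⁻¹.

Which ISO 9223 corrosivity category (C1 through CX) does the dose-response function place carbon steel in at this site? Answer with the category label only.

carbon steel: T>10 °C ⇒ hinge -0.054·(27.4−10) = -0.9396
  Pd branch = 1.77·Pd^0.52·e^(0.02·RH+f) = 24.78 μm/a
  Sd branch = 0.102·Sd^0.62·e^(0.033·RH+0.04·T) = 89.57 μm/a
  sum: 24.78 + 89.57 → r_corr = 114.3 μm/a
Category bounds: 80…200 μm/a bracket r_corr ⇒ C5

C5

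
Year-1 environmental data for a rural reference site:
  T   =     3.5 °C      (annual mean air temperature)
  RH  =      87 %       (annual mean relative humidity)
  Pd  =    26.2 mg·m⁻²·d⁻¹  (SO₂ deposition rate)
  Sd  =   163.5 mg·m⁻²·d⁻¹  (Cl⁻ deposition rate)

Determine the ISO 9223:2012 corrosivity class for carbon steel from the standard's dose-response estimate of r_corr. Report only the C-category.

C4

carbon steel: temperature factor f = +0.150·(-6.5) = -0.9750
  sulphur-dioxide contribution → 20.78 μm/a
  chloride contribution → 48.82 μm/a
  total first-year rate 69.61 μm/a
69.6 μm/a falls in (50, 80] for carbon steel → category C4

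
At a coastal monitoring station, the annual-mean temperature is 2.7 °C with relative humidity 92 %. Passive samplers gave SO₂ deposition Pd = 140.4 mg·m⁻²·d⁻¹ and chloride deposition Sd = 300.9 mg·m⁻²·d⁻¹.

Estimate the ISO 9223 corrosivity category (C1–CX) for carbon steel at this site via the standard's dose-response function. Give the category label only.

C5

carbon steel: f(T) = +0.150·(T−10) [T≤10 °C] = -1.0950
  Pd branch = 1.77·Pd^0.52·e^(0.02·RH+f) = 48.77 μm/a
  Sd branch = 0.102·Sd^0.62·e^(0.033·RH+0.04·T) = 81.4 μm/a
  sum: 48.77 + 81.4 → r_corr = 130.2 μm/a
130 μm/a falls in (80, 200] for carbon steel → category C5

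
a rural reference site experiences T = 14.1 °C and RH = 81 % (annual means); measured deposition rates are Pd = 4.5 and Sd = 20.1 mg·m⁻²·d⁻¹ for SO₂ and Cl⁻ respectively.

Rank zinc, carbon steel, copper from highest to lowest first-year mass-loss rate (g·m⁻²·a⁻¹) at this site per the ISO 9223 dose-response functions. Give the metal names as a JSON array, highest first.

["carbon steel", "copper", "zinc"]

zinc: f(T) = -0.071·(T−10) [T>10 °C] = -0.2911
  SO₂ term: 0.0129·4.5^0.44·exp(0.046·81-0.2911) = 0.7758
  Cl⁻ term: 0.0175·20.1^0.57·exp(0.008·81+0.085·14.1) = 0.6135
  r_corr = 0.7758 + 0.6135 = 1.389 μm/a
  mass loss = 1.389 μm/a × 7.14 g/cm³ = 9.919 g·m⁻²·a⁻¹
carbon steel: T>10 °C ⇒ hinge -0.054·(14.1−10) = -0.2214
  SO₂ term: 1.77·4.5^0.52·exp(0.02·81-0.2214) = 15.67
  Sd branch = 0.102·Sd^0.62·e^(0.033·RH+0.04·T) = 16.69 μm/a
  sum: 15.67 + 16.69 → r_corr = 32.36 μm/a
  mass loss = 32.36 μm/a × 7.85 g/cm³ = 254 g·m⁻²·a⁻¹
copper: T>10 °C ⇒ hinge -0.080·(14.1−10) = -0.3280
  Pd branch = 0.0053·Pd^0.26·e^(0.059·RH+f) = 0.6717 μm/a
  Sd branch = 0.01025·Sd^0.27·e^(0.036·RH+0.049·T) = 0.8493 μm/a
  sum: 0.6717 + 0.8493 → r_corr = 1.521 μm/a
  mass loss = 1.521 μm/a × 8.96 g/cm³ = 13.63 g·m⁻²·a⁻¹
Ordering by g·m⁻²·a⁻¹: carbon steel (254) > copper (13.6) > zinc (9.92)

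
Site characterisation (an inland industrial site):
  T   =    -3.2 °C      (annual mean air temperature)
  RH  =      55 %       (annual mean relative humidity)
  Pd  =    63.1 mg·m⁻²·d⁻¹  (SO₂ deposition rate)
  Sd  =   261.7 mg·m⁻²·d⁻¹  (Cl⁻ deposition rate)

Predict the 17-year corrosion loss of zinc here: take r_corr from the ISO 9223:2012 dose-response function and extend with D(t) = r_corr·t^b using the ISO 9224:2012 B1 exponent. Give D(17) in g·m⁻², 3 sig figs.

zinc: T≤10 °C ⇒ hinge +0.038·(-3.2−10) = -0.5016
  sulphur-dioxide contribution → 0.6075 μm/a
  chloride contribution → 0.4945 μm/a
  total first-year rate 1.102 μm/a
Long-term exponent b (ISO 9224 Table 2, B1) = 0.813
  D(17) = 1.102 × 17^0.813 = 1.102 × 10.01 = 11.03 μm
  Mass loss = 11.03 μm × 7.14 g/cm³ = 78.74 g·m⁻²

D(17) = 78.7 g·m⁻²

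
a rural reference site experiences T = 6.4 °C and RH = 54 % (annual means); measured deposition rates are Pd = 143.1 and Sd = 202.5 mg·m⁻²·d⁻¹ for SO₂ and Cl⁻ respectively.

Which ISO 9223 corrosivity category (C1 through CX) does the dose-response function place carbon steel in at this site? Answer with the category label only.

C4

carbon steel: T≤10 °C ⇒ hinge +0.150·(6.4−10) = -0.5400
  sulphur-dioxide contribution → 40.13 μm/a
  chloride contribution → 21.07 μm/a
  ⇒ r_corr(carbon steel) = 61.2 μm/a
61.2 μm/a falls in (50, 80] for carbon steel → category C4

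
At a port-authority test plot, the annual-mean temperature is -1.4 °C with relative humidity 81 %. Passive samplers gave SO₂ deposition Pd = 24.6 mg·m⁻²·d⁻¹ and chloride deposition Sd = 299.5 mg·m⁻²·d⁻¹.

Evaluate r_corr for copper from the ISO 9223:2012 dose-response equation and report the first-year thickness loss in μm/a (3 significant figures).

r_corr = 1.17 μm/a

copper: temperature factor f = +0.126·(-11.4) = -1.4364
  Pd branch = 0.0053·Pd^0.26·e^(0.059·RH+f) = 0.3448 μm/a
  Sd branch = 0.01025·Sd^0.27·e^(0.036·RH+0.049·T) = 0.8241 μm/a
  sum: 0.3448 + 0.8241 → r_corr = 1.169 μm/a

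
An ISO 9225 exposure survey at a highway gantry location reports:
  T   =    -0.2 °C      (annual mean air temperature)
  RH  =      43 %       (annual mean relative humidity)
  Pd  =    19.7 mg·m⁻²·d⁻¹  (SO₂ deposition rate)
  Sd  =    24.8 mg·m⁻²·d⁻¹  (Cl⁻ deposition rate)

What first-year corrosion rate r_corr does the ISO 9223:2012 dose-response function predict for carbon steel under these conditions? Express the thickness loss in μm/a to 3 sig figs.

r_corr = 7.33 μm/a

carbon steel: f(T) = +0.150·(T−10) [T≤10 °C] = -1.5300
  sulphur-dioxide contribution → 4.267 μm/a
  chloride contribution → 3.062 μm/a
  total first-year rate 7.329 μm/a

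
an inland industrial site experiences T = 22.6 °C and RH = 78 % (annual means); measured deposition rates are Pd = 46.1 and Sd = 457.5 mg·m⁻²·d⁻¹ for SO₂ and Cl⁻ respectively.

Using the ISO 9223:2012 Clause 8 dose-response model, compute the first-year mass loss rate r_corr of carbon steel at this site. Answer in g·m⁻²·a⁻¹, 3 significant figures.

r_corr = 1.40e+03 g·m⁻²·a⁻¹

carbon steel: f(T) = -0.054·(T−10) [T>10 °C] = -0.6804
  sulphur-dioxide contribution → 31.27 μm/a
  chloride contribution → 147.4 μm/a
  ⇒ r_corr(carbon steel) = 178.7 μm/a
Convert to mass loss: 178.7 μm/a × 7.85 g/cm³ = 1403 g·m⁻²·a⁻¹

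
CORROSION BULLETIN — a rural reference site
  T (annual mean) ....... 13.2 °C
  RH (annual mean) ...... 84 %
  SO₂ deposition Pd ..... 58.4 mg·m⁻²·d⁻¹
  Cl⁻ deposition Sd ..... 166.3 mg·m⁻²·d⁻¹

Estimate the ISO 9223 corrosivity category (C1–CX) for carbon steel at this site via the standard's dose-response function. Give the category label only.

carbon steel: T>10 °C ⇒ hinge -0.054·(13.2−10) = -0.1728
  SO₂ term: 1.77·58.4^0.52·exp(0.02·84-0.1728) = 66.23
  Sd branch = 0.102·Sd^0.62·e^(0.033·RH+0.04·T) = 65.88 μm/a
  r_corr = 66.23 + 65.88 = 132.1 μm/a
ISO 9223 Table 2 (carbon steel): 80 < 132 ≤ 200 μm/a ⇒ C5

C5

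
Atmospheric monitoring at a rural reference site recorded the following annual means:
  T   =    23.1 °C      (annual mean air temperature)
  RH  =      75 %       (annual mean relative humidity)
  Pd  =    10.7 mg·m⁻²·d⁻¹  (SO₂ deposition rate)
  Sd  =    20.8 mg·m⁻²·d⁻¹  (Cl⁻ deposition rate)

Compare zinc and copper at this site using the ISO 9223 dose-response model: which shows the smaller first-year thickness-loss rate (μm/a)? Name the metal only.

zinc: temperature factor f = -0.071·(13.1) = -0.9301
  Pd branch = 0.0129·Pd^0.44·e^(0.046·RH+f) = 0.4549 μm/a
  Cl⁻ term: 0.0175·20.8^0.57·exp(0.008·75+0.085·23.1) = 1.281
  sum: 0.4549 + 1.281 → r_corr = 1.736 μm/a
copper: f(T) = -0.080·(T−10) [T>10 °C] = -1.0480
  Pd branch = 0.0053·Pd^0.26·e^(0.059·RH+f) = 0.2874 μm/a
  Sd branch = 0.01025·Sd^0.27·e^(0.036·RH+0.049·T) = 1.073 μm/a
  r_corr = 0.2874 + 1.073 = 1.361 μm/a
Ordering by μm/a: zinc (1.74) > copper (1.36)

copper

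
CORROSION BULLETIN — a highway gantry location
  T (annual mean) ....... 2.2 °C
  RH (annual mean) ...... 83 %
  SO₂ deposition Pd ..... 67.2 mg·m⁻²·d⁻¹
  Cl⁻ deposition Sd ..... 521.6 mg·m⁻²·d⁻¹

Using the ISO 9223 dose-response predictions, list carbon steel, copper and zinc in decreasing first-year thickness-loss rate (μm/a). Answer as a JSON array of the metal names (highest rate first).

["carbon steel", "zinc", "copper"]

carbon steel: temperature factor f = +0.150·(-7.8) = -1.1700
  sulphur-dioxide contribution → 25.76 μm/a
  chloride contribution → 83.39 μm/a
  ⇒ r_corr(carbon steel) = 109.2 μm/a
copper: temperature factor f = +0.126·(-7.8) = -0.9828
  sulphur-dioxide contribution → 0.7931 μm/a
  chloride contribution → 1.227 μm/a
  total first-year rate 2.02 μm/a
zinc: T≤10 °C ⇒ hinge +0.038·(2.2−10) = -0.2964
  sulphur-dioxide contribution → 2.78 μm/a
  chloride contribution → 1.45 μm/a
  total first-year rate 4.23 μm/a
Ordering by μm/a: carbon steel (109) > zinc (4.23) > copper (2.02)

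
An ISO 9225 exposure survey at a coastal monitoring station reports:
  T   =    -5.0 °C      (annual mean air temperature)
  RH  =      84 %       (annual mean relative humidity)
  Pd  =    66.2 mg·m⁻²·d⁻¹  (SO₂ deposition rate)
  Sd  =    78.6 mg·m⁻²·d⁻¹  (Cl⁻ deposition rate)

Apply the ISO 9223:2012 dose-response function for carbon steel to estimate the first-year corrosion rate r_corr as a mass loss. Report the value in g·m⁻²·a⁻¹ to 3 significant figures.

carbon steel: temperature factor f = +0.150·(-15.0) = -2.2500
  SO₂ term: 1.77·66.2^0.52·exp(0.02·84-2.2500) = 8.857
  Cl⁻ term: 0.102·78.6^0.62·exp(0.033·84+0.04·-5.0) = 19.99
  sum: 8.857 + 19.99 → r_corr = 28.84 μm/a
Convert to mass loss: 28.84 μm/a × 7.85 g/cm³ = 226.4 g·m⁻²·a⁻¹

r_corr = 226 g·m⁻²·a⁻¹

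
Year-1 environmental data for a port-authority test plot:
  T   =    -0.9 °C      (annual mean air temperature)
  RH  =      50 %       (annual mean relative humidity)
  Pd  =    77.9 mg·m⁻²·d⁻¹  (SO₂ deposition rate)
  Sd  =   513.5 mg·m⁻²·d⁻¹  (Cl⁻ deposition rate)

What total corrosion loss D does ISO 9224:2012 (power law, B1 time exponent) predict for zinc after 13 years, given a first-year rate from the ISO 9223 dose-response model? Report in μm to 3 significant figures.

zinc: temperature factor f = +0.038·(-10.9) = -0.4142
  sulphur-dioxide contribution → 0.5779 μm/a
  chloride contribution → 0.8483 μm/a
  total first-year rate 1.426 μm/a
Power-law: D(13) = r_corr · 13^0.813
  D(13) = 1.426 × 13^0.813 = 1.426 × 8.047 = 11.48 μm

D(13) = 11.5 μm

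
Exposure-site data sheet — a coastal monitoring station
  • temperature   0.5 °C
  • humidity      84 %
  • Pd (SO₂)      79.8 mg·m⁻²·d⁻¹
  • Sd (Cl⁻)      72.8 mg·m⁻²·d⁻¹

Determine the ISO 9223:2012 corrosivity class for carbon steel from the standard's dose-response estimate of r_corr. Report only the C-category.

carbon steel: f(T) = +0.150·(T−10) [T≤10 °C] = -1.4250
  SO₂ term: 1.77·79.8^0.52·exp(0.02·84-1.4250) = 22.27
  Sd branch = 0.102·Sd^0.62·e^(0.033·RH+0.04·T) = 23.75 μm/a
  sum: 22.27 + 23.75 → r_corr = 46.02 μm/a
ISO 9223 Table 2 (carbon steel): 25 < 46 ≤ 50 μm/a ⇒ C3

C3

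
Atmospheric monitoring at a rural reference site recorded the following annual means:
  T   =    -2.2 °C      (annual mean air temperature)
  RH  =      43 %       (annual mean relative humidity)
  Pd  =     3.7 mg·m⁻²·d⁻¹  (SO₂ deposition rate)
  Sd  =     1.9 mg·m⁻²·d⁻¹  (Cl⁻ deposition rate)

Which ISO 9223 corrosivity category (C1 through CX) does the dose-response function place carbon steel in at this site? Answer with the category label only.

carbon steel: temperature factor f = +0.150·(-12.2) = -1.8300
  SO₂ term: 1.77·3.7^0.52·exp(0.02·43-1.8300) = 1.325
  Cl⁻ term: 0.102·1.9^0.62·exp(0.033·43+0.04·-2.2) = 0.5747
  sum: 1.325 + 0.5747 → r_corr = 1.9 μm/a
ISO 9223 Table 2 (carbon steel): 1.3 < 1.9 ≤ 25 μm/a ⇒ C2

C2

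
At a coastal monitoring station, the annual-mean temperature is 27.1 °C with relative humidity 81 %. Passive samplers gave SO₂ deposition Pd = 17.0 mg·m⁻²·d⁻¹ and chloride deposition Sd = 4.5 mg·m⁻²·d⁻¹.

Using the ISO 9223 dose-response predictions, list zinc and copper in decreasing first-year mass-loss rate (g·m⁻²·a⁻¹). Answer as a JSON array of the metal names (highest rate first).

["copper", "zinc"]

zinc: temperature factor f = -0.071·(17.1) = -1.2141
  sulphur-dioxide contribution → 0.5532 μm/a
  chloride contribution → 0.7892 μm/a
  ⇒ r_corr(zinc) = 1.342 μm/a
  mass loss = 1.342 μm/a × 7.14 g/cm³ = 9.585 g·m⁻²·a⁻¹
copper: T>10 °C ⇒ hinge -0.080·(27.1−10) = -1.3680
  sulphur-dioxide contribution → 0.3354 μm/a
  chloride contribution → 1.072 μm/a
  ⇒ r_corr(copper) = 1.407 μm/a
  mass loss = 1.407 μm/a × 8.96 g/cm³ = 12.61 g·m⁻²·a⁻¹
Ordering by g·m⁻²·a⁻¹: copper (12.6) > zinc (9.58)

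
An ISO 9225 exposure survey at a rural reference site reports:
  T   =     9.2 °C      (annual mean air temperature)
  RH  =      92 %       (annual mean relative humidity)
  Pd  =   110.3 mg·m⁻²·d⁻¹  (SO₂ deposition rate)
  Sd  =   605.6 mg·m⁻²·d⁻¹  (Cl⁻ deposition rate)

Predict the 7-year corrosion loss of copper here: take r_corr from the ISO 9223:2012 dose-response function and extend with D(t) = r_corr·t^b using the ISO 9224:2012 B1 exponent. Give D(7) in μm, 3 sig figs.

D(7) = 22.7 μm

copper: T≤10 °C ⇒ hinge +0.126·(9.2−10) = -0.1008
  Pd branch = 0.0053·Pd^0.26·e^(0.059·RH+f) = 3.706 μm/a
  Sd branch = 0.01025·Sd^0.27·e^(0.036·RH+0.049·T) = 2.489 μm/a
  sum: 3.706 + 2.489 → r_corr = 6.195 μm/a
ISO 9224: D(t) = r_corr · t^b with b = 0.667 (copper, B1)
  D(7) = 6.195 × 7^0.667 = 6.195 × 3.662 = 22.69 μm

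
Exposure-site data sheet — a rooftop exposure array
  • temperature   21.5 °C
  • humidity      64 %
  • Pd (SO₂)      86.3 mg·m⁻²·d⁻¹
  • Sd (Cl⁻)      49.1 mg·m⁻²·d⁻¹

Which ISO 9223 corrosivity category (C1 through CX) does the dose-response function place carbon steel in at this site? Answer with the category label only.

C4

carbon steel: f(T) = -0.054·(T−10) [T>10 °C] = -0.6210
  sulphur-dioxide contribution → 34.75 μm/a
  chloride contribution → 22.27 μm/a
  ⇒ r_corr(carbon steel) = 57.02 μm/a
ISO 9223 Table 2 (carbon steel): 50 < 57 ≤ 80 μm/a ⇒ C4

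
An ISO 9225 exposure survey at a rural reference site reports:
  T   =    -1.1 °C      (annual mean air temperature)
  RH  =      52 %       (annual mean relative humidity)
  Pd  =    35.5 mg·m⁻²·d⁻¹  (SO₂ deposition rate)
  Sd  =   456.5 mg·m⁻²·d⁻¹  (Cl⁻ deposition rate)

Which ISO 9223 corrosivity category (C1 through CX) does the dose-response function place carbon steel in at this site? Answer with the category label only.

carbon steel: f(T) = +0.150·(T−10) [T≤10 °C] = -1.6650
  Pd branch = 1.77·Pd^0.52·e^(0.02·RH+f) = 6.063 μm/a
  Sd branch = 0.102·Sd^0.62·e^(0.033·RH+0.04·T) = 24.19 μm/a
  r_corr = 6.063 + 24.19 = 30.25 μm/a
Category bounds: 25…50 μm/a bracket r_corr ⇒ C3

C3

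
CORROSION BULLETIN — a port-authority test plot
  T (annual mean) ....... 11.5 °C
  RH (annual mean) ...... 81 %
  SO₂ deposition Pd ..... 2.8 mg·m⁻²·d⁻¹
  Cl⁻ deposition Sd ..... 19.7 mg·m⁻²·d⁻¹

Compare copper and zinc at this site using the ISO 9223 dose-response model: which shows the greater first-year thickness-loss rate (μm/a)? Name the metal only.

copper

copper: T>10 °C ⇒ hinge -0.080·(11.5−10) = -0.1200
  SO₂ term: 0.0053·2.8^0.26·exp(0.059·81-0.1200) = 0.731
  Cl⁻ term: 0.01025·19.7^0.27·exp(0.036·81+0.049·11.5) = 0.7436
  r_corr = 0.731 + 0.7436 = 1.475 μm/a
zinc: f(T) = -0.071·(T−10) [T>10 °C] = -0.1065
  Pd branch = 0.0129·Pd^0.44·e^(0.046·RH+f) = 0.7573 μm/a
  Cl⁻ term: 0.0175·19.7^0.57·exp(0.008·81+0.085·11.5) = 0.4862
  sum: 0.7573 + 0.4862 → r_corr = 1.244 μm/a
Ordering by μm/a: copper (1.47) > zinc (1.24)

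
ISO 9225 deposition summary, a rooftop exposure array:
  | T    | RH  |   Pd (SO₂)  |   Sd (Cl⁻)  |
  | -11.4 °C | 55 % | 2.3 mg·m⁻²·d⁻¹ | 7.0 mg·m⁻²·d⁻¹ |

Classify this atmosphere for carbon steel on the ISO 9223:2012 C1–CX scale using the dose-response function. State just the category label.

C2

carbon steel: temperature factor f = +0.150·(-21.4) = -3.2100
  Pd branch = 1.77·Pd^0.52·e^(0.02·RH+f) = 0.3309 μm/a
  Cl⁻ term: 0.102·7.0^0.62·exp(0.033·55+0.04·-11.4) = 1.327
  sum: 0.3309 + 1.327 → r_corr = 1.658 μm/a
1.66 μm/a falls in (1.3, 25] for carbon steel → category C2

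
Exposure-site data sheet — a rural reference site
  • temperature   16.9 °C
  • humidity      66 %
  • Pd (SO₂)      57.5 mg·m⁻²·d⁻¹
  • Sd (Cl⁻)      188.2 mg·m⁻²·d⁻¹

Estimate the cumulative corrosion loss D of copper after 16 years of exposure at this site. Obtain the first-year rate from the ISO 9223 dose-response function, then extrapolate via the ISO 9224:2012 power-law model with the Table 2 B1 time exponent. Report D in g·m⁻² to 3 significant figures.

D(16) = 83.6 g·m⁻²

copper: temperature factor f = -0.080·(6.9) = -0.5520
  sulphur-dioxide contribution → 0.4297 μm/a
  chloride contribution → 1.038 μm/a
  ⇒ r_corr(copper) = 1.468 μm/a
ISO 9224: D(t) = r_corr · t^b with b = 0.667 (copper, B1)
  D(16) = 1.468 × 16^0.667 = 1.468 × 6.355 = 9.331 μm
  Mass loss = 9.331 μm × 8.96 g/cm³ = 83.61 g·m⁻²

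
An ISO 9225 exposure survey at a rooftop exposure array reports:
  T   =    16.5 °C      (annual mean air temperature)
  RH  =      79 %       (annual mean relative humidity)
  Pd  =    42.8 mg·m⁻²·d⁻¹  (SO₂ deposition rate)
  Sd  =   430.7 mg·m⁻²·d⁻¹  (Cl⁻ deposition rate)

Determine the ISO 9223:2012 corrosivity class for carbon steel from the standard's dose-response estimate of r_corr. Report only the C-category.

carbon steel: f(T) = -0.054·(T−10) [T>10 °C] = -0.3510
  Pd branch = 1.77·Pd^0.52·e^(0.02·RH+f) = 42.67 μm/a
  Sd branch = 0.102·Sd^0.62·e^(0.033·RH+0.04·T) = 115 μm/a
  sum: 42.67 + 115 → r_corr = 157.6 μm/a
Category bounds: 80…200 μm/a bracket r_corr ⇒ C5

C5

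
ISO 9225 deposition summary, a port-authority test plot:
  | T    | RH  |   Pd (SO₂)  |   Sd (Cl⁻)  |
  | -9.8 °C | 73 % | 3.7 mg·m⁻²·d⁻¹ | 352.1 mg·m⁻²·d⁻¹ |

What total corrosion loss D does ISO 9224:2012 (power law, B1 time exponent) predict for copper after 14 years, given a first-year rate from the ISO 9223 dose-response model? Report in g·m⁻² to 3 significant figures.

copper: f(T) = +0.126·(T−10) [T≤10 °C] = -2.4948
  SO₂ term: 0.0053·3.7^0.26·exp(0.059·73-2.4948) = 0.04561
  Sd branch = 0.01025·Sd^0.27·e^(0.036·RH+0.049·T) = 0.4277 μm/a
  sum: 0.04561 + 0.4277 → r_corr = 0.4733 μm/a
ISO 9224: D(t) = r_corr · t^b with b = 0.667 (copper, B1)
  D(14) = 0.4733 × 14^0.667 = 0.4733 × 5.814 = 2.752 μm
  Mass loss = 2.752 μm × 8.96 g/cm³ = 24.65 g·m⁻²

D(14) = 24.7 g·m⁻²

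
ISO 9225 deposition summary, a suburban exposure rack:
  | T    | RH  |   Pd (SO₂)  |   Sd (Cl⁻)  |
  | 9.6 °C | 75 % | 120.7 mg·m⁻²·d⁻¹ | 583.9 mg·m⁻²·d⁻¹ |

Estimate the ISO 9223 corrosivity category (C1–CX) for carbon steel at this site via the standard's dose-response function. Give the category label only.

carbon steel: temperature factor f = +0.150·(-0.4) = -0.0600
  Pd branch = 1.77·Pd^0.52·e^(0.02·RH+f) = 90.33 μm/a
  Sd branch = 0.102·Sd^0.62·e^(0.033·RH+0.04·T) = 92.34 μm/a
  sum: 90.33 + 92.34 → r_corr = 182.7 μm/a
ISO 9223 Table 2 (carbon steel): 80 < 183 ≤ 200 μm/a ⇒ C5

C5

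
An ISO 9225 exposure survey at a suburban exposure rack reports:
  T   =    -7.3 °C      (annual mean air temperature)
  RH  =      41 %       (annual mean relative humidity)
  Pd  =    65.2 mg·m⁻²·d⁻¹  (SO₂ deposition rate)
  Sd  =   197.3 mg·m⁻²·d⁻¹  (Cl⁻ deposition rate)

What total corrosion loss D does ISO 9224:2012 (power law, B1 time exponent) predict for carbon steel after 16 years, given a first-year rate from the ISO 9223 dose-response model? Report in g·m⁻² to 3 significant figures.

carbon steel: T≤10 °C ⇒ hinge +0.150·(-7.3−10) = -2.5950
  sulphur-dioxide contribution → 2.633 μm/a
  chloride contribution → 7.805 μm/a
  total first-year rate 10.44 μm/a
Power-law: D(16) = r_corr · 16^0.523
  D(16) = 10.44 × 16^0.523 = 10.44 × 4.263 = 44.5 μm
  Mass loss = 44.5 μm × 7.85 g/cm³ = 349.3 g·m⁻²

D(16) = 349 g·m⁻²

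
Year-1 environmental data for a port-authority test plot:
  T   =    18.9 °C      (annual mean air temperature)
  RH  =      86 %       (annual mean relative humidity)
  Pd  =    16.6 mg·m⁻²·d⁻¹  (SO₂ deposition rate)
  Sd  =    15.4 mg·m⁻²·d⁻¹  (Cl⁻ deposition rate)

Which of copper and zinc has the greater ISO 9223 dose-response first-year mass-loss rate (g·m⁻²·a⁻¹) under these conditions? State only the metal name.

copper

copper: temperature factor f = -0.080·(8.9) = -0.7120
  sulphur-dioxide contribution → 0.8628 μm/a
  chloride contribution → 1.197 μm/a
  total first-year rate 2.06 μm/a
  mass loss = 2.06 μm/a × 8.96 g/cm³ = 18.46 g·m⁻²·a⁻¹
zinc: temperature factor f = -0.071·(8.9) = -0.6319
  sulphur-dioxide contribution → 1.233 μm/a
  chloride contribution → 0.8249 μm/a
  ⇒ r_corr(zinc) = 2.058 μm/a
  mass loss = 2.058 μm/a × 7.14 g/cm³ = 14.7 g·m⁻²·a⁻¹
Ordering by g·m⁻²·a⁻¹: copper (18.5) > zinc (14.7)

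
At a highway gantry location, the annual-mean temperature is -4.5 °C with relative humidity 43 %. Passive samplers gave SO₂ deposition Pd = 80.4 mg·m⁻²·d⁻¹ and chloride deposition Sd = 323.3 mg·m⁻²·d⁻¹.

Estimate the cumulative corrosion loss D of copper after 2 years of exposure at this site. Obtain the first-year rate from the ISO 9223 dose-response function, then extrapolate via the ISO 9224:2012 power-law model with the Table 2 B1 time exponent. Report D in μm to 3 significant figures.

copper: T≤10 °C ⇒ hinge +0.126·(-4.5−10) = -1.8270
  sulphur-dioxide contribution → 0.03373 μm/a
  chloride contribution → 0.184 μm/a
  ⇒ r_corr(copper) = 0.2177 μm/a
ISO 9224: D(t) = r_corr · t^b with b = 0.667 (copper, B1)
  D(2) = 0.2177 × 2^0.667 = 0.2177 × 1.588 = 0.3457 μm

D(2) = 0.346 μm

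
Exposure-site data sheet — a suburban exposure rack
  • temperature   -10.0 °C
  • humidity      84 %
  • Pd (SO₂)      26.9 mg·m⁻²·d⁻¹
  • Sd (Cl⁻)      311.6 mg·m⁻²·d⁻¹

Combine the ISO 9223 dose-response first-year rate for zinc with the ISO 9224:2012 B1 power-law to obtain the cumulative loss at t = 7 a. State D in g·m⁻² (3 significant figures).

D(7) = 55.9 g·m⁻²

zinc: T≤10 °C ⇒ hinge +0.038·(-10.0−10) = -0.7600
  SO₂ term: 0.0129·26.9^0.44·exp(0.046·84-0.7600) = 1.224
  Sd branch = 0.0175·Sd^0.57·e^(0.008·RH+0.085·T) = 0.3864 μm/a
  sum: 1.224 + 0.3864 → r_corr = 1.61 μm/a
Power-law: D(7) = r_corr · 7^0.813
  D(7) = 1.61 × 7^0.813 = 1.61 × 4.865 = 7.834 μm
  Mass loss = 7.834 μm × 7.14 g/cm³ = 55.93 g·m⁻²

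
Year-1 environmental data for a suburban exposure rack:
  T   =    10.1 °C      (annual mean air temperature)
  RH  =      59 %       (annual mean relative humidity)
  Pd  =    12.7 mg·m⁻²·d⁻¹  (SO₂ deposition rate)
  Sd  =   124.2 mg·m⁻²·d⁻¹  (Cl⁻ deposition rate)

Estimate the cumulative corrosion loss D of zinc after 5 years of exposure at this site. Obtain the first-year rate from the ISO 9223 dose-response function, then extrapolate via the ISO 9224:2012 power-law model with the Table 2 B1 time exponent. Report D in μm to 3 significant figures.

zinc: f(T) = -0.071·(T−10) [T>10 °C] = -0.0071
  SO₂ term: 0.0129·12.7^0.44·exp(0.046·59-0.0071) = 0.5914
  Sd branch = 0.0175·Sd^0.57·e^(0.008·RH+0.085·T) = 1.034 μm/a
  r_corr = 0.5914 + 1.034 = 1.625 μm/a
Long-term exponent b (ISO 9224 Table 2, B1) = 0.813
  D(5) = 1.625 × 5^0.813 = 1.625 × 3.701 = 6.015 μm

D(5) = 6.01 μm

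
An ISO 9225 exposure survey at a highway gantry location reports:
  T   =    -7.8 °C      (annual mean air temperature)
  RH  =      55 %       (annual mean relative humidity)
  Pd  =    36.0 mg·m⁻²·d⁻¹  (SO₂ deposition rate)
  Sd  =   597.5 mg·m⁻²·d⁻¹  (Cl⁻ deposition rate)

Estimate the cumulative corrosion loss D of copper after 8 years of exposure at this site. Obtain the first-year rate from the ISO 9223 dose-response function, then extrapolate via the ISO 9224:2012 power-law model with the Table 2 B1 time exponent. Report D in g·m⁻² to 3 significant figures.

copper: T≤10 °C ⇒ hinge +0.126·(-7.8−10) = -2.2428
  Pd branch = 0.0053·Pd^0.26·e^(0.059·RH+f) = 0.03666 μm/a
  Sd branch = 0.01025·Sd^0.27·e^(0.036·RH+0.049·T) = 0.2846 μm/a
  sum: 0.03666 + 0.2846 → r_corr = 0.3213 μm/a
ISO 9224: D(t) = r_corr · t^b with b = 0.667 (copper, B1)
  D(8) = 0.3213 × 8^0.667 = 0.3213 × 4.003 = 1.286 μm
  Mass loss = 1.286 μm × 8.96 g/cm³ = 11.52 g·m⁻²

D(8) = 11.5 g·m⁻²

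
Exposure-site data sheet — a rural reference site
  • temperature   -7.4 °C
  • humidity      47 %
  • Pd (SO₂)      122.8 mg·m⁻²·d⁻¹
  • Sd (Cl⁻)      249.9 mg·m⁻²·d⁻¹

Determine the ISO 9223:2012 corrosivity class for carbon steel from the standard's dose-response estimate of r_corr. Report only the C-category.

carbon steel: temperature factor f = +0.150·(-17.4) = -2.6100
  sulphur-dioxide contribution → 4.065 μm/a
  chloride contribution → 10.97 μm/a
  total first-year rate 15.04 μm/a
ISO 9223 Table 2 (carbon steel): 1.3 < 15 ≤ 25 μm/a ⇒ C2

C2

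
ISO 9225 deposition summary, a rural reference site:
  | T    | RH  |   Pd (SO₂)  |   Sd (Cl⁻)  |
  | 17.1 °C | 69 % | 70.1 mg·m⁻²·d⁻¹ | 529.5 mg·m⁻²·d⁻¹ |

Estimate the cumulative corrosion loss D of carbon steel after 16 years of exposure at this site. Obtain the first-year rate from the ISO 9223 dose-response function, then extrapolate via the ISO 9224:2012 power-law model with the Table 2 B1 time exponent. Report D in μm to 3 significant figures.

carbon steel: f(T) = -0.054·(T−10) [T>10 °C] = -0.3834
  Pd branch = 1.77·Pd^0.52·e^(0.02·RH+f) = 43.71 μm/a
  Sd branch = 0.102·Sd^0.62·e^(0.033·RH+0.04·T) = 96.24 μm/a
  r_corr = 43.71 + 96.24 = 139.9 μm/a
Long-term exponent b (ISO 9224 Table 2, B1) = 0.523
  D(16) = 139.9 × 16^0.523 = 139.9 × 4.263 = 596.6 μm

D(16) = 597 μm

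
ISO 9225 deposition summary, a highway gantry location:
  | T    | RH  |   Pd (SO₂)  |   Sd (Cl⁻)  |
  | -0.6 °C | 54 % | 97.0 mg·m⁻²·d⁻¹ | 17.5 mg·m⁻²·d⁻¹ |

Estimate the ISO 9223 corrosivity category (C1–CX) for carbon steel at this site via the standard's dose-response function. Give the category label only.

C2

carbon steel: T≤10 °C ⇒ hinge +0.150·(-0.6−10) = -1.5900
  sulphur-dioxide contribution → 11.47 μm/a
  chloride contribution → 3.49 μm/a
  ⇒ r_corr(carbon steel) = 14.96 μm/a
15 μm/a falls in (1.3, 25] for carbon steel → category C2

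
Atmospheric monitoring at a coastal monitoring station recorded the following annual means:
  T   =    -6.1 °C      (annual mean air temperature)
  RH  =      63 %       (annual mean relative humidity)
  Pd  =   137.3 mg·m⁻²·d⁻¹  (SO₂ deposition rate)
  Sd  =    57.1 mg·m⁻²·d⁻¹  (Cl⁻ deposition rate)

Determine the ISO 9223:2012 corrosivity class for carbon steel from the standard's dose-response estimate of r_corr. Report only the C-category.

carbon steel: T≤10 °C ⇒ hinge +0.150·(-6.1−10) = -2.4150
  SO₂ term: 1.77·137.3^0.52·exp(0.02·63-2.4150) = 7.21
  Cl⁻ term: 0.102·57.1^0.62·exp(0.033·63+0.04·-6.1) = 7.846
  r_corr = 7.21 + 7.846 = 15.06 μm/a
ISO 9223 Table 2 (carbon steel): 1.3 < 15.1 ≤ 25 μm/a ⇒ C2

C2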